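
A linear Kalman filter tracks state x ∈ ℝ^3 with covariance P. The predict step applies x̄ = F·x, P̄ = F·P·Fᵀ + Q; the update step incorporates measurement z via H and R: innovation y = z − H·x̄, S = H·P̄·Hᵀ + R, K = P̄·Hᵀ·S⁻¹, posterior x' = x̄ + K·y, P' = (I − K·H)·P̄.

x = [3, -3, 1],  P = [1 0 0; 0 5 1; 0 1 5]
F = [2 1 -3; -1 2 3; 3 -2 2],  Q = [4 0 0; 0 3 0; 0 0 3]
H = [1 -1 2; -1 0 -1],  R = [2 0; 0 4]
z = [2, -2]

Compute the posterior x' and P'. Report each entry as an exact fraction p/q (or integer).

x̄ = F·x = [0, -6, 17]
P̄ = F·P·Fᵀ + Q = [52 -40 -26; -40 81 5; -26 5 44]
y = z − H·x̄ = [-38, 15]
S = H·P̄·Hᵀ + R = [267 -97; -97 48]
K = P̄·Hᵀ·S⁻¹ = [-602/3407 -3062/3407; -1933/3407 -1422/3407; 990/3407 723/3407]
x' = x̄ + K·y = [-23054/3407, 31682/3407, 31144/3407]
P' = (I − K·H)·P̄ = [121632/3407 -95932/3407 -109384/3407; -95932/3407 111174/3407 101620/3407; -109384/3407 101620/3407 106492/3407]

x' = [-23054/3407, 31682/3407, 31144/3407]
P' = [121632/3407 -95932/3407 -109384/3407; -95932/3407 111174/3407 101620/3407; -109384/3407 101620/3407 106492/3407]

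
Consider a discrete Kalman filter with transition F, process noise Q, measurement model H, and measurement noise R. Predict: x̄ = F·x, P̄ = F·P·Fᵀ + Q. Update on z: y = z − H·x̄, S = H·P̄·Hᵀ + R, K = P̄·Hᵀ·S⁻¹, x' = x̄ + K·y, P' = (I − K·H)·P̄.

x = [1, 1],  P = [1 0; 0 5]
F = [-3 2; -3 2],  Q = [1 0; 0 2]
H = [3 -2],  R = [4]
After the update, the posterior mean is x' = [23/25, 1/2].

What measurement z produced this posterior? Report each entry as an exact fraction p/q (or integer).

x̄ = F·x = [-1, -1]
P̄ = F·P·Fᵀ + Q = [30 29; 29 31]
S = H·P̄·Hᵀ + R = [50]
K = P̄·Hᵀ·S⁻¹ = [16/25; 1/2]
x' − x̄ = [48/25, 3/2] = K·y
y = (KᵀK)⁻¹·Kᵀ·(x' − x̄) = [3]
z = y + H·x̄ = [3] + [-1] = [2]

z = [2]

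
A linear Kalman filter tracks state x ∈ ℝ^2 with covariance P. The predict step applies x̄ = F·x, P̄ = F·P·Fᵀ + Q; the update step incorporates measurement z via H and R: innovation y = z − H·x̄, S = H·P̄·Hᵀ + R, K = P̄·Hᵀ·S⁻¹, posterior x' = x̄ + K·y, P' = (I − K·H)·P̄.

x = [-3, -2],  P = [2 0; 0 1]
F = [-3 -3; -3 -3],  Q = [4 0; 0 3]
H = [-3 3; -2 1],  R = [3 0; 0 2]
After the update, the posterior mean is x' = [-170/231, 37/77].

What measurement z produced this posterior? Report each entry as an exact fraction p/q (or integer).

z = [3, 3]

x̄ = F·x = [15, 15]
P̄ = F·P·Fᵀ + Q = [31 27; 27 30]
S = H·P̄·Hᵀ + R = [66 33; 33 48]
K = P̄·Hᵀ·S⁻¹ = [193/693 -58/63; 136/231 -19/21]
x' − x̄ = [-3635/231, -1118/77] = K·y
y = (KᵀK)⁻¹·Kᵀ·(x' − x̄) = [3, 18]
z = y + H·x̄ = [3, 18] + [0, -15] = [3, 3]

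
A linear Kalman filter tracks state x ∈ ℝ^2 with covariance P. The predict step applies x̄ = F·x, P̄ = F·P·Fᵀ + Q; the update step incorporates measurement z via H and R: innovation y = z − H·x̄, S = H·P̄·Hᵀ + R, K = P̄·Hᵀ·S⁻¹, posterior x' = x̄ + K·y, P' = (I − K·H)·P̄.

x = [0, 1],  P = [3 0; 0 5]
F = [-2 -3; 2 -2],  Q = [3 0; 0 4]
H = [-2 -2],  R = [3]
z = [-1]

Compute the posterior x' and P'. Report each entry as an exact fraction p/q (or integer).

x' = [41/177, 14/59]
P' = [836/59 -810/59; -810/59 828/59]

x̄ = F·x = [-3, -2]
P̄ = F·P·Fᵀ + Q = [60 18; 18 36]
y = z − H·x̄ = [-11]
S = H·P̄·Hᵀ + R = [531]
K = P̄·Hᵀ·S⁻¹ = [-52/177; -12/59]
x' = x̄ + K·y = [41/177, 14/59]
P' = (I − K·H)·P̄ = [836/59 -810/59; -810/59 828/59]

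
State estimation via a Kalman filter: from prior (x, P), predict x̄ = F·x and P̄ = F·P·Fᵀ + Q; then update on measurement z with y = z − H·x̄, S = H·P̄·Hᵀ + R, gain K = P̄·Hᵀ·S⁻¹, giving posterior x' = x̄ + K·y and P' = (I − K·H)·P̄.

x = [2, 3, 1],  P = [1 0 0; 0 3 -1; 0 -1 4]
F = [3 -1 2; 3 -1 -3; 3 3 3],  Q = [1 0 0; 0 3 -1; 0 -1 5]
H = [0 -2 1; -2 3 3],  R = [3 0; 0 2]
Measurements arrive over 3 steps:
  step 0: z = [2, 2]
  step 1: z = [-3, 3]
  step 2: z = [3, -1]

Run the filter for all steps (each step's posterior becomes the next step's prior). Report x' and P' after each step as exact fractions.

step 0: x' = [112092/20833, 14463/20833, 75500/20833], P' = [1045321/41666 226807/41666 468557/41666; 226807/41666 63977/41666 89983/41666; 468557/41666 89983/41666 227843/41666]
step 1: x' = [8036164253/3910054482, 654220269/434450498, 183079516/217225249], P' = [30656734270/1955027241 689785359/217225249 1615065064/217225249; 689785359/217225249 211537504/217225249 271457273/217225249; 1615065064/217225249 271457273/217225249 852961633/217225249]
step 2: x' = [-144028792660301/37391840833254, -24424339138131/12463946944418, -5802265589955/6231973472209], P' = [95843015248959/6231973472209 19386985601258/6231973472209 45483832246573/6231973472209; 19386985601258/6231973472209 5981868042523/6231973472209 7605549890582/6231973472209; 45483832246573/6231973472209 7605549890582/6231973472209 24086468573212/6231973472209]

step 0: x̄ = F·x = [5, 0, 18]
step 0: P̄ = F·P·Fᵀ + Q = [33 -13 21; -13 45 -25; 21 -25 59]
step 0: y = z − H·x̄ = [-16, -42]
step 0: S = H·P̄·Hᵀ + R = [342 -112; -112 524]
step 0: K = P̄·Hᵀ·S⁻¹ = [4981/41666 -2275/41666; -12657/41666 4133/41666; 15959/41666 4091/20833]
step 0: x' = x̄ + K·y = [112092/20833, 14463/20833, 75500/20833]
step 0: P' = (I − K·H)·P̄ = [1045321/41666 226807/41666 468557/41666; 226807/41666 63977/41666 89983/41666; 468557/41666 89983/41666 227843/41666]
step 1: x̄ = F·x = [472813/20833, 95313/20833, 2415/83]
step 1: P̄ = F·P·Fᵀ + Q = [7163407/20833 2714139/20833 38331/83; 2714139/20833 2392481/41666 29501/166; 38331/83 29501/166 105095/166]
step 1: y = z − H·x̄ = [-478038/20833, -1096309/20833]
step 1: S = H·P̄·Hᵀ + R = [6454763/41666 12898092/20833; 12898092/20833 76786380/20833]
step 1: K = P̄·Hᵀ·S⁻¹ = [235494346/651675747 917492881/3910054482; -50539245/217225249 69413613/434450498; 103349029/217225249 71563295/217225249]
step 1: x' = x̄ + K·y = [8036164253/3910054482, 654220269/434450498, 183079516/217225249]
step 1: P' = (I − K·H)·P̄ = [30656734270/1955027241 689785359/217225249 1615065064/217225249; 689785359/217225249 211537504/217225249 271457273/217225249; 1615065064/217225249 271457273/217225249 852961633/217225249]
step 2: x̄ = F·x = [4135228819/651675747, 1389036079/651675747, 8609788981/651675747]
step 2: P̄ = F·P·Fᵀ + Q = [48653583077/217225249 17038051903/217225249 64318951489/217225249; 17038051903/217225249 7615462550/217225249 23009466690/217225249; 64318951489/217225249 23009466690/217225249 87696891276/217225249]
step 2: y = z − H·x̄ = [-3876689582/651675747, -22377693289/651675747]
step 2: S = H·P̄·Hᵀ + R = [26772550463/217225249 87883803092/217225249; 87883803092/217225249 490746326956/217225249]
step 2: K = P̄·Hᵀ·S⁻¹ = [2236620348019/6231973472209 2926423045575/12463946944418; -1452728731488/6231973472209 1988282596799/12463946944418; 2958456264016/6231973472209 2054195449118/6231973472209]
step 2: x' = x̄ + K·y = [-144028792660301/37391840833254, -24424339138131/12463946944418, -5802265589955/6231973472209]
step 2: P' = (I − K·H)·P̄ = [95843015248959/6231973472209 19386985601258/6231973472209 45483832246573/6231973472209; 19386985601258/6231973472209 5981868042523/6231973472209 7605549890582/6231973472209; 45483832246573/6231973472209 7605549890582/6231973472209 24086468573212/6231973472209]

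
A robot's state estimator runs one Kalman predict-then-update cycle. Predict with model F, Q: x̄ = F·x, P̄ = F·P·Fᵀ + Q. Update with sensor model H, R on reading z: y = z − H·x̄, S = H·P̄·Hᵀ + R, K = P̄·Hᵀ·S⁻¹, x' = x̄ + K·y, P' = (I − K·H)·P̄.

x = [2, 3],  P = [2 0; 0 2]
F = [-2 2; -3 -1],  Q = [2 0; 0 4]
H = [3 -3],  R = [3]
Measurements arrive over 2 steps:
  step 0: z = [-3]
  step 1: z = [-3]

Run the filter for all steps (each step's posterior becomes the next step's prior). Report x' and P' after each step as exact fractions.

step 0: x̄ = F·x = [2, -9]
step 0: P̄ = F·P·Fᵀ + Q = [18 8; 8 24]
step 0: y = z − H·x̄ = [-36]
step 0: S = H·P̄·Hᵀ + R = [237]
step 0: K = P̄·Hᵀ·S⁻¹ = [10/79; -16/79]
step 0: x' = x̄ + K·y = [-202/79, -135/79]
step 0: P' = (I − K·H)·P̄ = [1122/79 1112/79; 1112/79 1128/79]
step 1: x̄ = F·x = [134/79, 741/79]
step 1: P̄ = F·P·Fᵀ + Q = [262/79 28/79; 28/79 18214/79]
step 1: y = z − H·x̄ = [1584/79]
step 1: S = H·P̄·Hᵀ + R = [166017/79]
step 1: K = P̄·Hᵀ·S⁻¹ = [234/55339; -18186/55339]
step 1: x' = x̄ + K·y = [98558/55339, 154425/55339]
step 1: P' = (I − K·H)·P̄ = [181450/55339 181216/55339; 181216/55339 199402/55339]

step 0: x' = [-202/79, -135/79], P' = [1122/79 1112/79; 1112/79 1128/79]
step 1: x' = [98558/55339, 154425/55339], P' = [181450/55339 181216/55339; 181216/55339 199402/55339]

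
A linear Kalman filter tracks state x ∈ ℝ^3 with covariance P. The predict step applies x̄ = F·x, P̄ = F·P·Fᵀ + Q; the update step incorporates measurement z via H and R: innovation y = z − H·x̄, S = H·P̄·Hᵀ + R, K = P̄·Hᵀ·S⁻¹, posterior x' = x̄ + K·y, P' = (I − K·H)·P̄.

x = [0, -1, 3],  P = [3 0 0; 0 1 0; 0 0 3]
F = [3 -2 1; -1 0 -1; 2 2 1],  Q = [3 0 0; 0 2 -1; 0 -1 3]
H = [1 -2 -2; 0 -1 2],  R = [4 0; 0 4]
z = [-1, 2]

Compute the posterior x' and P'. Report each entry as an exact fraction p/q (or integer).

x̄ = F·x = [5, -3, 1]
P̄ = F·P·Fᵀ + Q = [37 -12 17; -12 8 -10; 17 -10 22]
y = z − H·x̄ = [-10, -3]
S = H·P̄·Hᵀ + R = [61 -6; -6 140]
K = P̄·Hᵀ·S⁻¹ = [507/1063 371/1063; -161/1063 -439/2126; -82/1063 813/2126]
x' = x̄ + K·y = [-868/1063, -1841/2126, 1327/2126]
P' = (I − K·H)·P̄ = [8576/1063 1688/1063 1586/1063; 1688/1063 1070/1063 96/1063; 1586/1063 96/1063 861/1063]

x' = [-868/1063, -1841/2126, 1327/2126]
P' = [8576/1063 1688/1063 1586/1063; 1688/1063 1070/1063 96/1063; 1586/1063 96/1063 861/1063]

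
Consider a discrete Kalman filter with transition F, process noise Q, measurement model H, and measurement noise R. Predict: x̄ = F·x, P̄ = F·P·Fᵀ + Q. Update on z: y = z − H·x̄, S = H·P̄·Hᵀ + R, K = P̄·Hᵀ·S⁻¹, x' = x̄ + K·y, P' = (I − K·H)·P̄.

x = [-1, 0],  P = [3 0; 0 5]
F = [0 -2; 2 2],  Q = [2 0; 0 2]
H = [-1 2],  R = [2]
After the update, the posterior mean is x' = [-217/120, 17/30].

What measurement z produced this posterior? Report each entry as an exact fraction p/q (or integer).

z = [3]

x̄ = F·x = [0, -2]
P̄ = F·P·Fᵀ + Q = [22 -20; -20 34]
S = H·P̄·Hᵀ + R = [240]
K = P̄·Hᵀ·S⁻¹ = [-31/120; 11/30]
x' − x̄ = [-217/120, 77/30] = K·y
y = (KᵀK)⁻¹·Kᵀ·(x' − x̄) = [7]
z = y + H·x̄ = [7] + [-4] = [3]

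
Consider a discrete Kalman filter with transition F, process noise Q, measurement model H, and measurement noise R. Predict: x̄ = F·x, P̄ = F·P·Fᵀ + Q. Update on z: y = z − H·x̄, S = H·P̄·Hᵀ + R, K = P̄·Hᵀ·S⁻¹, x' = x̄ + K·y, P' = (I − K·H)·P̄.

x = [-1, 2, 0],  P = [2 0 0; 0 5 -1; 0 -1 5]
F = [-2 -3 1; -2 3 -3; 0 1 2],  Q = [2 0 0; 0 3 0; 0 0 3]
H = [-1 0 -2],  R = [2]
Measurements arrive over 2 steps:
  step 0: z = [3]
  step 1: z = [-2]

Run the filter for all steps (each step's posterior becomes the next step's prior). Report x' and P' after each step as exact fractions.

step 0: x̄ = F·x = [-4, 8, 2]
step 0: P̄ = F·P·Fᵀ + Q = [66 -64 0; -64 119 -18; 0 -18 24]
step 0: y = z − H·x̄ = [3]
step 0: S = H·P̄·Hᵀ + R = [164]
step 0: K = P̄·Hᵀ·S⁻¹ = [-33/82; 25/41; -12/41]
step 0: x' = x̄ + K·y = [-427/82, 403/41, 46/41]
step 0: P' = (I − K·H)·P̄ = [1617/41 -974/41 -792/41; -974/41 2379/41 462/41; -792/41 462/41 408/41]
step 1: x̄ = F·x = [-736/41, 1498/41, 495/41]
step 1: P̄ = F·P·Fᵀ + Q = [17077/41 -13791/41 -3515/41; -13791/41 25542/41 11191/41; -3515/41 11191/41 5982/41]
step 1: y = z − H·x̄ = [172/41]
step 1: S = H·P̄·Hᵀ + R = [27027/41]
step 1: K = P̄·Hᵀ·S⁻¹ = [-3349/9009; -781/2457; -1207/3861]
step 1: x' = x̄ + K·y = [-175772/9009, 86494/2457, 41551/3861]
step 1: P' = (I − K·H)·P̄ = [977230/3003 -339278/819 -208928/1287; -339278/819 1367003/2457 72814/351; -208928/1287 72814/351 314599/3861]

step 0: x' = [-427/82, 403/41, 46/41], P' = [1617/41 -974/41 -792/41; -974/41 2379/41 462/41; -792/41 462/41 408/41]
step 1: x' = [-175772/9009, 86494/2457, 41551/3861], P' = [977230/3003 -339278/819 -208928/1287; -339278/819 1367003/2457 72814/351; -208928/1287 72814/351 314599/3861]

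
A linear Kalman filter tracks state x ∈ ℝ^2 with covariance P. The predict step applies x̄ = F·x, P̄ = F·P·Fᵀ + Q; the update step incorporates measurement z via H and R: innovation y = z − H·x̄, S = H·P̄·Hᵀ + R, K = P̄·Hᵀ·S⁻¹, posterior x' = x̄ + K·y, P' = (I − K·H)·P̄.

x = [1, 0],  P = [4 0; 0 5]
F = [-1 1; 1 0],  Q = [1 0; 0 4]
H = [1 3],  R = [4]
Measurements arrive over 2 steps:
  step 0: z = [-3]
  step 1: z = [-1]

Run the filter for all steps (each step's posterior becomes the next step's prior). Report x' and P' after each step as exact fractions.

step 0: x̄ = F·x = [-1, 1]
step 0: P̄ = F·P·Fᵀ + Q = [10 -4; -4 8]
step 0: y = z − H·x̄ = [-5]
step 0: S = H·P̄·Hᵀ + R = [62]
step 0: K = P̄·Hᵀ·S⁻¹ = [-1/31; 10/31]
step 0: x' = x̄ + K·y = [-26/31, -19/31]
step 0: P' = (I − K·H)·P̄ = [308/31 -104/31; -104/31 48/31]
step 1: x̄ = F·x = [7/31, -26/31]
step 1: P̄ = F·P·Fᵀ + Q = [595/31 -412/31; -412/31 432/31]
step 1: y = z − H·x̄ = [40/31]
step 1: S = H·P̄·Hᵀ + R = [2135/31]
step 1: K = P̄·Hᵀ·S⁻¹ = [-641/2135; 884/2135]
step 1: x' = x̄ + K·y = [-69/427, -130/427]
step 1: P' = (I − K·H)·P̄ = [27724/2135 -10096/2135; -10096/2135 4544/2135]

step 0: x' = [-26/31, -19/31], P' = [308/31 -104/31; -104/31 48/31]
step 1: x' = [-69/427, -130/427], P' = [27724/2135 -10096/2135; -10096/2135 4544/2135]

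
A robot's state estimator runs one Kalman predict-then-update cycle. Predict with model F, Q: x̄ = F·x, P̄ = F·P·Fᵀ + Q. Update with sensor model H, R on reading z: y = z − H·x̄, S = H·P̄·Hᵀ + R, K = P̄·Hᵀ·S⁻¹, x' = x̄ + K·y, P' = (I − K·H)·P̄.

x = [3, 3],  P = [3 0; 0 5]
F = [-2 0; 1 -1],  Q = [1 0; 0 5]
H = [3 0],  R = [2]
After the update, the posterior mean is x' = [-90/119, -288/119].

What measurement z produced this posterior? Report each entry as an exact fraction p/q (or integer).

z = [-2]

x̄ = F·x = [-6, 0]
P̄ = F·P·Fᵀ + Q = [13 -6; -6 13]
S = H·P̄·Hᵀ + R = [119]
K = P̄·Hᵀ·S⁻¹ = [39/119; -18/119]
x' − x̄ = [624/119, -288/119] = K·y
y = (KᵀK)⁻¹·Kᵀ·(x' − x̄) = [16]
z = y + H·x̄ = [16] + [-18] = [-2]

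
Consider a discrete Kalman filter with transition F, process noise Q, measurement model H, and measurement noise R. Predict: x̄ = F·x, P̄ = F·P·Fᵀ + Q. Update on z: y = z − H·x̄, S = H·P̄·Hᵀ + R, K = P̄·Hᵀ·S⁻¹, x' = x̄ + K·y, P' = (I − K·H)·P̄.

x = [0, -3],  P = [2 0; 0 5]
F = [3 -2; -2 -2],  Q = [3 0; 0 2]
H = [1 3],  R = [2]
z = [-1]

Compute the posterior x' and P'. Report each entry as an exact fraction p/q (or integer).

x̄ = F·x = [6, 6]
P̄ = F·P·Fᵀ + Q = [41 8; 8 30]
y = z − H·x̄ = [-25]
S = H·P̄·Hᵀ + R = [361]
K = P̄·Hᵀ·S⁻¹ = [65/361; 98/361]
x' = x̄ + K·y = [541/361, -284/361]
P' = (I − K·H)·P̄ = [10576/361 -3482/361; -3482/361 1226/361]

x' = [541/361, -284/361]
P' = [10576/361 -3482/361; -3482/361 1226/361]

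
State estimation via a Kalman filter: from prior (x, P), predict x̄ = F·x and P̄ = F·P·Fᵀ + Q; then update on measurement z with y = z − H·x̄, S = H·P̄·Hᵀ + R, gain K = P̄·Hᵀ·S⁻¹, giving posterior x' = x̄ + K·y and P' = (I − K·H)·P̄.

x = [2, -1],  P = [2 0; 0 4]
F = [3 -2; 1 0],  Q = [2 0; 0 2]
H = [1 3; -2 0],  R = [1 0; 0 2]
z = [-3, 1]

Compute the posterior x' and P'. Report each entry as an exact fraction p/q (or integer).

x̄ = F·x = [8, 2]
P̄ = F·P·Fᵀ + Q = [36 6; 6 4]
y = z − H·x̄ = [-17, 17]
S = H·P̄·Hᵀ + R = [109 -108; -108 146]
K = P̄·Hᵀ·S⁻¹ = [54/2125 -1008/2125; 666/2125 318/2125]
x' = x̄ + K·y = [-62/125, -98/125]
P' = (I − K·H)·P̄ = [1008/2125 -318/2125; -318/2125 328/2125]

x' = [-62/125, -98/125]
P' = [1008/2125 -318/2125; -318/2125 328/2125]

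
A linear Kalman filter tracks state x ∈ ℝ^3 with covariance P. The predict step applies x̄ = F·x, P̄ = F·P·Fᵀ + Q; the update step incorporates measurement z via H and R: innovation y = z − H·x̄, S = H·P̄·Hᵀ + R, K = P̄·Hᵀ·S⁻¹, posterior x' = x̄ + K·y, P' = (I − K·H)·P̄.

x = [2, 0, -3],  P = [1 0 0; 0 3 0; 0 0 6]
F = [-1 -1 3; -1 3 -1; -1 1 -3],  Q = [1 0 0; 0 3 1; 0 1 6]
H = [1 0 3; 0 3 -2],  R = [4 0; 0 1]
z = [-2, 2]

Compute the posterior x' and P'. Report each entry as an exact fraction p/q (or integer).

x̄ = F·x = [-11, 1, 7]
P̄ = F·P·Fᵀ + Q = [59 -26 -56; -26 37 29; -56 29 64]
y = z − H·x̄ = [-12, 13]
S = H·P̄·Hᵀ + R = [303 -89; -89 242]
K = P̄·Hᵀ·S⁻¹ = [-23352/65405 601/65405; 19479/65405 21488/65405; 29263/65405 -319/65405]
x' = x̄ + K·y = [-431418/65405, 111001/65405, 102532/65405]
P' = (I − K·H)·P̄ = [1293093/65405 -307911/65405 -462167/65405; -307911/65405 92902/65405 128609/65405; -462167/65405 128609/65405 193073/65405]

x' = [-431418/65405, 111001/65405, 102532/65405]
P' = [1293093/65405 -307911/65405 -462167/65405; -307911/65405 92902/65405 128609/65405; -462167/65405 128609/65405 193073/65405]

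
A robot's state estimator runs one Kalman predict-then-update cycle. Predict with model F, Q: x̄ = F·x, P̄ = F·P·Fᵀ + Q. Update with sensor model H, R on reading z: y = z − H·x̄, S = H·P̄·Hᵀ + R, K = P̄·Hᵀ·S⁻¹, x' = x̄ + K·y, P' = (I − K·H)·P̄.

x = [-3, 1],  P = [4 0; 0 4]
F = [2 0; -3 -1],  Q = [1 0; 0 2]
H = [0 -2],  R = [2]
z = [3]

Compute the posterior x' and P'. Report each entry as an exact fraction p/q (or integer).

x̄ = F·x = [-6, 8]
P̄ = F·P·Fᵀ + Q = [17 -24; -24 42]
y = z − H·x̄ = [19]
S = H·P̄·Hᵀ + R = [170]
K = P̄·Hᵀ·S⁻¹ = [24/85; -42/85]
x' = x̄ + K·y = [-54/85, -118/85]
P' = (I − K·H)·P̄ = [293/85 -24/85; -24/85 42/85]

x' = [-54/85, -118/85]
P' = [293/85 -24/85; -24/85 42/85]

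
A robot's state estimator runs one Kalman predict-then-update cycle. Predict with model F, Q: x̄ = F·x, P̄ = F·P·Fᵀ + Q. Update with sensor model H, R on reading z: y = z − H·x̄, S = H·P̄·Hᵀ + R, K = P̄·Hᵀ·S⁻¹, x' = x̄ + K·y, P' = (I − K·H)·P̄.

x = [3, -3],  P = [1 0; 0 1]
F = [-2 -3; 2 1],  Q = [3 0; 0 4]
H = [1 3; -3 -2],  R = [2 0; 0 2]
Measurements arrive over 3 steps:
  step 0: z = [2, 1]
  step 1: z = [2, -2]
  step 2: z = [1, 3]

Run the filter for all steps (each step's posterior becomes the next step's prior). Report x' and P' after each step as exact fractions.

step 0: x̄ = F·x = [3, 3]
step 0: P̄ = F·P·Fᵀ + Q = [16 -7; -7 9]
step 0: y = z − H·x̄ = [-10, 16]
step 0: S = H·P̄·Hᵀ + R = [57 -25; -25 98]
step 0: K = P̄·Hᵀ·S⁻¹ = [-1340/4961 -2063/4961; 185/451 61/451]
step 0: x' = x̄ + K·y = [-4725/4961, 479/451]
step 0: P' = (I − K·H)·P̄ = [2534/4961 -158/451; -158/451 16/41]
step 1: x̄ = F·x = [-6357/4961, -4181/4961]
step 1: P̄ = F·P·Fᵀ + Q = [21587/4961 -2040/4961; -2040/4961 24964/4961]
step 1: y = z − H·x̄ = [28822/4961, -37355/4961]
step 1: S = H·P̄·Hᵀ + R = [243945/4961 -192105/4961; -192105/4961 279581/4961]
step 1: K = P̄·Hᵀ·S⁻¹ = [-739049/3154410 -8833/23366; 200771/525735 1235/11683]
step 1: x' = x̄ + K·y = [643157/3154410, 304882/525735]
step 1: P' = (I − K·H)·P̄ = [722209/1577205 -162362/525735; -162362/525735 62656/175245]
step 2: x̄ = F·x = [-677419/315441, 1557803/1577205]
step 2: P̄ = F·P·Fᵀ + Q = [1370111/315441 -136772/315441; -136772/315441 7813216/1577205]
step 2: y = z − H·x̄ = [290891/1577205, -2314064/1577205]
step 2: S = H·P̄·Hᵀ + R = [76220749/1577205 -59908501/1577205; -59908501/1577205 87855949/1577205]
step 2: K = P̄·Hᵀ·S⁻¹ = [-230681137/985102680 -372404113/985102680; 93993989/246275670 26041301/246275670]
step 2: x' = x̄ + K·y = [-537231469/328367560, 74124743/82091890]
step 2: P' = (I − K·H)·P̄ = [225510659/492551340 -38015983/123137835; -38015983/123137835 44003324/123137835]

step 0: x' = [-4725/4961, 479/451], P' = [2534/4961 -158/451; -158/451 16/41]
step 1: x' = [643157/3154410, 304882/525735], P' = [722209/1577205 -162362/525735; -162362/525735 62656/175245]
step 2: x' = [-537231469/328367560, 74124743/82091890], P' = [225510659/492551340 -38015983/123137835; -38015983/123137835 44003324/123137835]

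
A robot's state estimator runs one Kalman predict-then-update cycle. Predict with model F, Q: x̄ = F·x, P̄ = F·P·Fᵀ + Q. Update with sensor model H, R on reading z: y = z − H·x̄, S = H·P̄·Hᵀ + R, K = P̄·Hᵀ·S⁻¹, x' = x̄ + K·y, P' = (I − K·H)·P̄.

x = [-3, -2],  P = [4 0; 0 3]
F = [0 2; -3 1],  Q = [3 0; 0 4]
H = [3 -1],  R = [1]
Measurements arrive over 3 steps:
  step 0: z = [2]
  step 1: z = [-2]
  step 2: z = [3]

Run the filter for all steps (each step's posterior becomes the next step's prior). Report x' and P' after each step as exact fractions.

step 0: x' = [19/11, 476/143], P' = [48/11 141/11; 141/11 5524/143]
step 1: x' = [-255477/203282, -181637/101641], P' = [134975/203282 168700/101641; 168700/101641 506382/101641]
step 2: x' = [65326877/43160899, 69690581/43160899], P' = [27962127/43160899 69904803/43160899; 69904803/43160899 210727292/43160899]

step 0: x̄ = F·x = [-4, 7]
step 0: P̄ = F·P·Fᵀ + Q = [15 6; 6 43]
step 0: y = z − H·x̄ = [21]
step 0: S = H·P̄·Hᵀ + R = [143]
step 0: K = P̄·Hᵀ·S⁻¹ = [3/11; -25/143]
step 0: x' = x̄ + K·y = [19/11, 476/143]
step 0: P' = (I − K·H)·P̄ = [48/11 141/11; 141/11 5524/143]
step 1: x̄ = F·x = [952/143, -265/143]
step 1: P̄ = F·P·Fᵀ + Q = [22525/143 50/143; 50/143 714/143]
step 1: y = z − H·x̄ = [-3407/143]
step 1: S = H·P̄·Hᵀ + R = [203282/143]
step 1: K = P̄·Hᵀ·S⁻¹ = [67525/203282; -282/101641]
step 1: x' = x̄ + K·y = [-255477/203282, -181637/101641]
step 1: P' = (I − K·H)·P̄ = [134975/203282 168700/101641; 168700/101641 506382/101641]
step 2: x̄ = F·x = [-363274/101641, 403157/203282]
step 2: P̄ = F·P·Fᵀ + Q = [2330451/101641 564/101641; 564/101641 1016267/203282]
step 2: y = z − H·x̄ = [3192647/203282]
step 2: S = H·P̄·Hᵀ + R = [43160899/203282]
step 2: K = P̄·Hᵀ·S⁻¹ = [13981578/43160899; -1012883/43160899]
step 2: x' = x̄ + K·y = [65326877/43160899, 69690581/43160899]
step 2: P' = (I − K·H)·P̄ = [27962127/43160899 69904803/43160899; 69904803/43160899 210727292/43160899]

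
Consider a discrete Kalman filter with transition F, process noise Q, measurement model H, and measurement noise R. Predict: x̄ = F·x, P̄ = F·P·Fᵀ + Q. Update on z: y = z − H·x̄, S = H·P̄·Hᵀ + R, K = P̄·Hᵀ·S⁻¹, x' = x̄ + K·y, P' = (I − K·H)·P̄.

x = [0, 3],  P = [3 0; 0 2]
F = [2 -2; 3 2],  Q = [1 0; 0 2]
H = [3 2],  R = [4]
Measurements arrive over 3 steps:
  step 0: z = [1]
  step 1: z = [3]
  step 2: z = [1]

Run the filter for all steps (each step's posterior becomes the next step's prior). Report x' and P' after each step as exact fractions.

step 0: x' = [-2185/461, 3494/461], P' = [2792/461 -4022/461; -4022/461 6241/461]
step 1: x' = [-60621/629749, 966373/629749], P' = [1915740/629749 -2461668/629749; -2461668/629749 3702494/629749]
step 2: x' = [-689067787/422061329, 1238052451/422061329], P' = [1179864428/422061329 -1506589268/422061329; -1506589268/422061329 2284615174/422061329]

step 0: x̄ = F·x = [-6, 6]
step 0: P̄ = F·P·Fᵀ + Q = [21 10; 10 37]
step 0: y = z − H·x̄ = [7]
step 0: S = H·P̄·Hᵀ + R = [461]
step 0: K = P̄·Hᵀ·S⁻¹ = [83/461; 104/461]
step 0: x' = x̄ + K·y = [-2185/461, 3494/461]
step 0: P' = (I − K·H)·P̄ = [2792/461 -4022/461; -4022/461 6241/461]
step 1: x̄ = F·x = [-11358/461, 433/461]
step 1: P̄ = F·P·Fᵀ + Q = [68769/461 -168/461; -168/461 2750/461]
step 1: y = z − H·x̄ = [34591/461]
step 1: S = H·P̄·Hᵀ + R = [629749/461]
step 1: K = P̄·Hᵀ·S⁻¹ = [205971/629749; 4996/629749]
step 1: x' = x̄ + K·y = [-60621/629749, 966373/629749]
step 1: P' = (I − K·H)·P̄ = [1915740/629749 -2461668/629749; -2461668/629749 3702494/629749]
step 2: x̄ = F·x = [-2053988/629749, 1750883/629749]
step 2: P̄ = F·P·Fᵀ + Q = [42796029/629749 1607800/629749; 1607800/629749 3771118/629749]
step 2: y = z − H·x̄ = [3289947/629749]
step 2: S = H·P̄·Hᵀ + R = [422061329/629749]
step 2: K = P̄·Hᵀ·S⁻¹ = [131603687/422061329; 12365636/422061329]
step 2: x' = x̄ + K·y = [-689067787/422061329, 1238052451/422061329]
step 2: P' = (I − K·H)·P̄ = [1179864428/422061329 -1506589268/422061329; -1506589268/422061329 2284615174/422061329]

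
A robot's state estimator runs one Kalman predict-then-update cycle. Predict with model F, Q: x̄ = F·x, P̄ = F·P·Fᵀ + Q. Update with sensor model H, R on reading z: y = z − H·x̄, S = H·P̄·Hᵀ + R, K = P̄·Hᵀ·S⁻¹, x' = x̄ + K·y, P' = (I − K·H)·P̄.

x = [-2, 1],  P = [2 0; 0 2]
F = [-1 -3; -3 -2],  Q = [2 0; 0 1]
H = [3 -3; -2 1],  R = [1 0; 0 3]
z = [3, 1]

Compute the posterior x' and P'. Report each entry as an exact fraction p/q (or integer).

x̄ = F·x = [-1, 4]
P̄ = F·P·Fᵀ + Q = [22 18; 18 27]
y = z − H·x̄ = [18, -5]
S = H·P̄·Hᵀ + R = [118 -51; -51 46]
K = P̄·Hᵀ·S⁻¹ = [-774/2827 -2456/2827; -1701/2827 -2439/2827]
x' = x̄ + K·y = [-4479/2827, -7115/2827]
P' = (I − K·H)·P̄ = [7626/2827 7884/2827; 7884/2827 8451/2827]

x' = [-4479/2827, -7115/2827]
P' = [7626/2827 7884/2827; 7884/2827 8451/2827]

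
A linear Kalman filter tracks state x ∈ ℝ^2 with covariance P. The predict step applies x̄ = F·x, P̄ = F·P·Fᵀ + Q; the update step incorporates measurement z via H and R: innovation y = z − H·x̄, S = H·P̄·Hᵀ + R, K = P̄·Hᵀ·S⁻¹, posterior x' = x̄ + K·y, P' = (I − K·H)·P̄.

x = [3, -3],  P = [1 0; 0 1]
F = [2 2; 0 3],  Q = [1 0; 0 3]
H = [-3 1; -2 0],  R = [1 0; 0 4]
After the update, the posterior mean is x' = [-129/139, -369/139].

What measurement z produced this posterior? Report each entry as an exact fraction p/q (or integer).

z = [1, -2]

x̄ = F·x = [0, -9]
P̄ = F·P·Fᵀ + Q = [9 6; 6 12]
S = H·P̄·Hᵀ + R = [58 42; 42 40]
K = P̄·Hᵀ·S⁻¹ = [-21/139 -81/278; 66/139 -111/139]
x' − x̄ = [-129/139, 882/139] = K·y
y = (KᵀK)⁻¹·Kᵀ·(x' − x̄) = [10, -2]
z = y + H·x̄ = [10, -2] + [-9, 0] = [1, -2]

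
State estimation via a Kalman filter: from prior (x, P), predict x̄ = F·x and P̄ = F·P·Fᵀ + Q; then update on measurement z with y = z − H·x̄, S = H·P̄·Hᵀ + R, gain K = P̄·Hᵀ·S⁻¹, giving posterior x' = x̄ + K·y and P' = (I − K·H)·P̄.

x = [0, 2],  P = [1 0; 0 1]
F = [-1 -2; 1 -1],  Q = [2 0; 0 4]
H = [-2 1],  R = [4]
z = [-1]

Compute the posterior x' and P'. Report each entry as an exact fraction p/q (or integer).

x' = [-45/34, -48/17]
P' = [69/34 43/17; 43/17 94/17]

x̄ = F·x = [-4, -2]
P̄ = F·P·Fᵀ + Q = [7 1; 1 6]
y = z − H·x̄ = [-7]
S = H·P̄·Hᵀ + R = [34]
K = P̄·Hᵀ·S⁻¹ = [-13/34; 2/17]
x' = x̄ + K·y = [-45/34, -48/17]
P' = (I − K·H)·P̄ = [69/34 43/17; 43/17 94/17]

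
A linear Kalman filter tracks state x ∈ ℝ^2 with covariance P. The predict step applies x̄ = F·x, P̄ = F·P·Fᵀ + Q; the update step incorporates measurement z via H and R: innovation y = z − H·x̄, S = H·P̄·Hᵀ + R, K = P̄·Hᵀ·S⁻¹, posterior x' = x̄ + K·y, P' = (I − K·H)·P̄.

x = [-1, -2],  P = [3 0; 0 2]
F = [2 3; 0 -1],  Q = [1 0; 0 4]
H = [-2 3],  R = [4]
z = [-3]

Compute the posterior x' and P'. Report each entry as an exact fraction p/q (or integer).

x' = [-16/127, -121/127]
P' = [737/127 438/127; 438/127 312/127]

x̄ = F·x = [-8, 2]
P̄ = F·P·Fᵀ + Q = [31 -6; -6 6]
y = z − H·x̄ = [-25]
S = H·P̄·Hᵀ + R = [254]
K = P̄·Hᵀ·S⁻¹ = [-40/127; 15/127]
x' = x̄ + K·y = [-16/127, -121/127]
P' = (I − K·H)·P̄ = [737/127 438/127; 438/127 312/127]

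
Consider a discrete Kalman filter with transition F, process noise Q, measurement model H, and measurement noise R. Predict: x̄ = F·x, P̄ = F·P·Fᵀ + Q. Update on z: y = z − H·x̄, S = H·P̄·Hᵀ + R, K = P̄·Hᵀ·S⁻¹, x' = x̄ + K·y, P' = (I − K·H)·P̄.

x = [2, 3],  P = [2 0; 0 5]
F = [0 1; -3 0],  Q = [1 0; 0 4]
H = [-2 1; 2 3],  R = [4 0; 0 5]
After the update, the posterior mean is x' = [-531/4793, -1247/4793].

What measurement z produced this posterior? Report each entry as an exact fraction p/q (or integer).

z = [1, -1]

x̄ = F·x = [3, -6]
P̄ = F·P·Fᵀ + Q = [6 0; 0 22]
S = H·P̄·Hᵀ + R = [50 42; 42 227]
K = P̄·Hᵀ·S⁻¹ = [-1614/4793 552/4793; 1111/4793 1188/4793]
x' − x̄ = [-14910/4793, 27511/4793] = K·y
y = (KᵀK)⁻¹·Kᵀ·(x' − x̄) = [13, 11]
z = y + H·x̄ = [13, 11] + [-12, -12] = [1, -1]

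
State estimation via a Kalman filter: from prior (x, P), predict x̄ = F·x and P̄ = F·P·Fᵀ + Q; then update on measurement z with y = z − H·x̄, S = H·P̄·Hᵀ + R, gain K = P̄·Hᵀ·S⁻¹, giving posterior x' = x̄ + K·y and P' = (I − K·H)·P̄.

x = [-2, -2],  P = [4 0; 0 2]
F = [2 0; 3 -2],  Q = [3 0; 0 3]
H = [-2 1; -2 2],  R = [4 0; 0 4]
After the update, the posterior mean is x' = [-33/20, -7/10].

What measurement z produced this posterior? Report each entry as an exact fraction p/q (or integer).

z = [2, 2]

x̄ = F·x = [-4, -2]
P̄ = F·P·Fᵀ + Q = [19 24; 24 47]
S = H·P̄·Hᵀ + R = [31 26; 26 76]
K = P̄·Hᵀ·S⁻¹ = [-331/420 337/840; -53/70 121/140]
x' − x̄ = [47/20, 13/10] = K·y
y = (KᵀK)⁻¹·Kᵀ·(x' − x̄) = [-4, -2]
z = y + H·x̄ = [-4, -2] + [6, 4] = [2, 2]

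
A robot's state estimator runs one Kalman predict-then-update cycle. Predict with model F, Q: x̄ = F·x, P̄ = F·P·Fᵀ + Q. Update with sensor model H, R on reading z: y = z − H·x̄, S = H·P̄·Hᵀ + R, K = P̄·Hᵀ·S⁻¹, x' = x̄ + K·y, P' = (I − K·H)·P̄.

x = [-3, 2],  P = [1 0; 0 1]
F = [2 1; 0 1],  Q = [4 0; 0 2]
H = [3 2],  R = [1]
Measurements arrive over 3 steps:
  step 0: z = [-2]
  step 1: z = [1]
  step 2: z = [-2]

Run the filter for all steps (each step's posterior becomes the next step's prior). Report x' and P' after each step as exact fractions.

step 0: x̄ = F·x = [-4, 2]
step 0: P̄ = F·P·Fᵀ + Q = [9 1; 1 3]
step 0: y = z − H·x̄ = [6]
step 0: S = H·P̄·Hᵀ + R = [106]
step 0: K = P̄·Hᵀ·S⁻¹ = [29/106; 9/106]
step 0: x' = x̄ + K·y = [-125/53, 133/53]
step 0: P' = (I − K·H)·P̄ = [113/106 -155/106; -155/106 237/106]
step 1: x̄ = F·x = [-117/53, 133/53]
step 1: P̄ = F·P·Fᵀ + Q = [493/106 -73/106; -73/106 449/106]
step 1: y = z − H·x̄ = [138/53]
step 1: S = H·P̄·Hᵀ + R = [5463/106]
step 1: K = P̄·Hᵀ·S⁻¹ = [1333/5463; 679/5463]
step 1: x' = x̄ + K·y = [-2863/1821, 5159/1821]
step 1: P' = (I − K·H)·P̄ = [8645/5463 -12301/5463; -12301/5463 18791/5463]
step 2: x̄ = F·x = [-189/607, 5159/1821]
step 2: P̄ = F·P·Fᵀ + Q = [2891/607 -1937/1821; -1937/1821 29717/5463]
step 2: y = z − H·x̄ = [-12259/1821]
step 2: S = H·P̄·Hᵀ + R = [288770/5463]
step 2: K = P̄·Hᵀ·S⁻¹ = [13287/57754; 42001/288770]
step 2: x' = x̄ + K·y = [-107431/57754, 535351/288770]
step 2: P' = (I − K·H)·P̄ = [113487/57754 -163587/57754; -163587/57754 1247903/288770]

step 0: x' = [-125/53, 133/53], P' = [113/106 -155/106; -155/106 237/106]
step 1: x' = [-2863/1821, 5159/1821], P' = [8645/5463 -12301/5463; -12301/5463 18791/5463]
step 2: x' = [-107431/57754, 535351/288770], P' = [113487/57754 -163587/57754; -163587/57754 1247903/288770]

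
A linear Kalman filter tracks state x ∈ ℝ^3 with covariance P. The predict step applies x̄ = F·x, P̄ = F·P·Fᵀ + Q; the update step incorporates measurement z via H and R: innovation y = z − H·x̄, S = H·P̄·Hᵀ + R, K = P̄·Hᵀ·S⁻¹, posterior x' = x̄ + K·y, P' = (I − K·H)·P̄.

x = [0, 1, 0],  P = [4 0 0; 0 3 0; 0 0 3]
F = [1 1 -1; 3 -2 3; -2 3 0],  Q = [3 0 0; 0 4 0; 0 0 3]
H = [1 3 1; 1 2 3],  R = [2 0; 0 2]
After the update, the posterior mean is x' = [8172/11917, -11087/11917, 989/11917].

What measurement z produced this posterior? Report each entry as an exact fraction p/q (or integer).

z = [-2, -1]

x̄ = F·x = [1, -2, 3]
P̄ = F·P·Fᵀ + Q = [13 -3 1; -3 79 -42; 1 -42 46]
S = H·P̄·Hᵀ + R = [504 152; 152 235]
K = P̄·Hᵀ·S⁻¹ = [-345/95336 535/11917; 5089/11917 -1821/11917; -26925/95336 4966/11917]
x' − x̄ = [-3745/11917, 12747/11917, -34762/11917] = K·y
y = (KᵀK)⁻¹·Kᵀ·(x' − x̄) = [0, -7]
z = y + H·x̄ = [0, -7] + [-2, 6] = [-2, -1]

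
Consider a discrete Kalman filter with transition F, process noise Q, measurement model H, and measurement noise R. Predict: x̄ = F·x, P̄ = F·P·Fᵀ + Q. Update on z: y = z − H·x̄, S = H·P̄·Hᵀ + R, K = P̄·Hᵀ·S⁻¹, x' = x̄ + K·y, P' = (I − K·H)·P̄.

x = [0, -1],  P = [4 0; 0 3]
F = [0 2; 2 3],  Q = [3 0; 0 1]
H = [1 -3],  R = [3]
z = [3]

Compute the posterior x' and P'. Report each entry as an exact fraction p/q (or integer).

x̄ = F·x = [-2, -3]
P̄ = F·P·Fᵀ + Q = [15 18; 18 44]
y = z − H·x̄ = [-4]
S = H·P̄·Hᵀ + R = [306]
K = P̄·Hᵀ·S⁻¹ = [-13/102; -19/51]
x' = x̄ + K·y = [-76/51, -77/51]
P' = (I − K·H)·P̄ = [341/34 59/17; 59/17 26/17]

x' = [-76/51, -77/51]
P' = [341/34 59/17; 59/17 26/17]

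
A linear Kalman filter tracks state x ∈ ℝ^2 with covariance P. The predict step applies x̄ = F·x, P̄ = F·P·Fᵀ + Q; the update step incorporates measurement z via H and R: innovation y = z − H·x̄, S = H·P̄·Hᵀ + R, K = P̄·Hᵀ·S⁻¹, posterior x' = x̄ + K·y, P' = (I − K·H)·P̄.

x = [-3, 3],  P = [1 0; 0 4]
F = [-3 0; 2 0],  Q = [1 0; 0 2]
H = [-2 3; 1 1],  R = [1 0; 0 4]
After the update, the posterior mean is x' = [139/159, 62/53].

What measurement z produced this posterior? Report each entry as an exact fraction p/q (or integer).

x̄ = F·x = [9, -6]
P̄ = F·P·Fᵀ + Q = [10 -6; -6 6]
S = H·P̄·Hᵀ + R = [167 -8; -8 8]
K = P̄·Hᵀ·S⁻¹ = [-34/159 91/318; 10/53 10/53]
x' − x̄ = [-1292/159, 380/53] = K·y
y = (KᵀK)⁻¹·Kᵀ·(x' − x̄) = [38, 0]
z = y + H·x̄ = [38, 0] + [-36, 3] = [2, 3]

z = [2, 3]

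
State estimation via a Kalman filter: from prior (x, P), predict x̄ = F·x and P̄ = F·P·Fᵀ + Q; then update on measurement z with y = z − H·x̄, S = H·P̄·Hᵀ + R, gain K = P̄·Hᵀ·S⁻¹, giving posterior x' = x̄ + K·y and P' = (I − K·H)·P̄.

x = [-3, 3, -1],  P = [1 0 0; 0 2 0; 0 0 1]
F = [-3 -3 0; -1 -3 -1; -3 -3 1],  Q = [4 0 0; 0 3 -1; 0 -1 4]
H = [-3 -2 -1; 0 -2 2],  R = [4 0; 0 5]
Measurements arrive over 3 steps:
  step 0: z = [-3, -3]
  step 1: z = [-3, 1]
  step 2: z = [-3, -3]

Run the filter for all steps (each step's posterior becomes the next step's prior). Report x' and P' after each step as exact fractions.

step 0: x' = [121404/63365, -37153/63365, -105923/63365], P' = [98183/63365 -85911/63365 -77631/63365; -85911/63365 109747/63365 77087/63365; -77631/63365 77087/63365 118027/63365]
step 1: x' = [922027233/1944594667, 678834358/1944594667, 921327794/1944594667], P' = [3104860720/1944594667 -2768858436/1944594667 -2366177016/1944594667; -2768858436/1944594667 3548026926/1944594667 2357248296/1944594667; -2366177016/1944594667 2357248296/1944594667 3500230356/1944594667]
step 2: x' = [3593558581521/15079424738087, 70907757603623/60317698952348, -9968441252017/30158849476174], P' = [24240667700906/15079424738087 -21661606447812/15079424738087 -18515582374062/15079424738087; -21661606447812/15079424738087 110931303045665/60317698952348 36950437216805/30158849476174; -18515582374062/15079424738087 36950437216805/30158849476174 27307773770735/15079424738087]

step 0: x̄ = F·x = [0, -5, -1]
step 0: P̄ = F·P·Fᵀ + Q = [31 21 27; 21 23 19; 27 19 32]
step 0: y = z − H·x̄ = [-14, -11]
step 0: S = H·P̄·Hᵀ + R = [897 -46; -46 73]
step 0: K = P̄·Hᵀ·S⁻¹ = [-11274/63365 144/2755; -9712/63365 -568/2755; -9827/63365 712/2755]
step 0: x' = x̄ + K·y = [121404/63365, -37153/63365, -105923/63365]
step 0: P' = (I − K·H)·P̄ = [98183/63365 -85911/63365 -77631/63365; -85911/63365 109747/63365 77087/63365; -77631/63365 77087/63365 118027/63365]
step 1: x̄ = F·x = [-252753/63365, 95978/63365, -358676/63365]
step 1: P̄ = F·P·Fᵀ + Q = [578432/63365 249708/63365 326604/63365; 249708/63365 1185822/63365 -85314/63365; 326604/63365 -85314/63365 699723/63365]
step 1: y = z − H·x̄ = [-1115074/63365, 972673/63365]
step 1: S = H·P̄·Hᵀ + R = [15517223/63365 3053094/63365; 3053094/63365 8541517/63365]
step 1: K = P̄·Hᵀ·S⁻¹ = [-352672068/1944594667 161072568/1944594667; -286681710/1944594667 -476311452/1944594667; -279048975/1944594667 457192824/1944594667]
step 1: x' = x̄ + K·y = [922027233/1944594667, 678834358/1944594667, 921327794/1944594667]
step 1: P' = (I − K·H)·P̄ = [3104860720/1944594667 -2768858436/1944594667 -2366177016/1944594667; -2768858436/1944594667 3548026926/1944594667 2357248296/1944594667; -2366177016/1944594667 2357248296/1944594667 3500230356/1944594667]
step 2: x̄ = F·x = [-4802584773/1944594667, -3879858101/1944594667, -3881256979/1944594667]
step 2: P̄ = F·P·Fᵀ + Q = [17814915634/1944594667 7993737102/1944594667 10063323126/1944594667; 7993737102/1944594667 37169102539/1944594667 -2156655793/1944594667; 10063323126/1944594667 -2156655793/1944594667 21368718310/1944594667]
step 2: y = z − H·x̄ = [-31882511501/1944594667, -5830986245/1944594667]
step 2: S = H·P̄·Hᵀ + R = [485835908648/1944594667 97834768978/1944594667; 97834768978/1944594667 261127503075/1944594667]
step 2: K = P̄·Hᵀ·S⁻¹ = [-2720801958258/15079424738087 1258409629500/15079424738087; -8956050787799/60317698952348 -7406085722411/30158849476174; -4355731932677/30158849476174 3533022064933/15079424738087]
step 2: x' = x̄ + K·y = [3593558581521/15079424738087, 70907757603623/60317698952348, -9968441252017/30158849476174]
step 2: P' = (I − K·H)·P̄ = [24240667700906/15079424738087 -21661606447812/15079424738087 -18515582374062/15079424738087; -21661606447812/15079424738087 110931303045665/60317698952348 36950437216805/30158849476174; -18515582374062/15079424738087 36950437216805/30158849476174 27307773770735/15079424738087]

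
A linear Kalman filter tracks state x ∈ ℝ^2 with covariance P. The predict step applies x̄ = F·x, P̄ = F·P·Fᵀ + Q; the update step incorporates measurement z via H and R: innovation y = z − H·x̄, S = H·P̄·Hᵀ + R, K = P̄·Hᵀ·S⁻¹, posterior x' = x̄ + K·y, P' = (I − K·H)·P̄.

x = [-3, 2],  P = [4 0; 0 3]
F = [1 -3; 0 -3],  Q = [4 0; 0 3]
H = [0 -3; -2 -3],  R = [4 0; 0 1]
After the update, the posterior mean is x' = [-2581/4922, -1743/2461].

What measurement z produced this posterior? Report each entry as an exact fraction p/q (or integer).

x̄ = F·x = [-9, -6]
P̄ = F·P·Fᵀ + Q = [35 27; 27 30]
S = H·P̄·Hᵀ + R = [274 432; 432 735]
K = P̄·Hᵀ·S⁻¹ = [1899/4922 -3191/7383; -657/2461 -96/2461]
x' − x̄ = [41717/4922, 13023/2461] = K·y
y = (KᵀK)⁻¹·Kᵀ·(x' − x̄) = [-15, -33]
z = y + H·x̄ = [-15, -33] + [18, 36] = [3, 3]

z = [3, 3]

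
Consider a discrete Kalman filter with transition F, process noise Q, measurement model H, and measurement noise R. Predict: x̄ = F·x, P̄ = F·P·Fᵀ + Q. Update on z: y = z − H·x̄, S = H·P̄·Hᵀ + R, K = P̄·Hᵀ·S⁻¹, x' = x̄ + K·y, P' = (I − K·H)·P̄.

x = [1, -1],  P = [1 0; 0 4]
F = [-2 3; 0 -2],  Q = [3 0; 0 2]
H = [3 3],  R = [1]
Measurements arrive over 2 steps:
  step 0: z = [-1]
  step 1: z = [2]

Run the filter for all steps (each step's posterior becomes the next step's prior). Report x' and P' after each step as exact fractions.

step 0: x̄ = F·x = [-5, 2]
step 0: P̄ = F·P·Fᵀ + Q = [43 -24; -24 18]
step 0: y = z − H·x̄ = [8]
step 0: S = H·P̄·Hᵀ + R = [118]
step 0: K = P̄·Hᵀ·S⁻¹ = [57/118; -9/59]
step 0: x' = x̄ + K·y = [-67/59, 46/59]
step 0: P' = (I − K·H)·P̄ = [1825/118 -903/59; -903/59 900/59]
step 1: x̄ = F·x = [272/59, -92/59]
step 1: P̄ = F·P·Fᵀ + Q = [22763/59 -9012/59; -9012/59 3718/59]
step 1: y = z − H·x̄ = [-422/59]
step 1: S = H·P̄·Hᵀ + R = [76172/59]
step 1: K = P̄·Hᵀ·S⁻¹ = [41253/76172; -7941/38086]
step 1: x' = x̄ + K·y = [28051/38086, -1295/19043]
step 1: P' = (I − K·H)·P̄ = [543953/76172 -265101/38086; -265101/38086 131227/19043]

step 0: x' = [-67/59, 46/59], P' = [1825/118 -903/59; -903/59 900/59]
step 1: x' = [28051/38086, -1295/19043], P' = [543953/76172 -265101/38086; -265101/38086 131227/19043]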